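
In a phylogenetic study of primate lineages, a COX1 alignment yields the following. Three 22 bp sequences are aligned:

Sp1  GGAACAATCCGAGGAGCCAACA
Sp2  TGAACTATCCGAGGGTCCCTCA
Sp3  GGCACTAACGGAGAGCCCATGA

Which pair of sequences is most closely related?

Sp1–Sp2: 6/22 differ, p = 0.273, d = 0.339.
Sp1–Sp3: 9/22 differ, p = 0.409, d = 0.591.
Sp2–Sp3: 8/22 differ, p = 0.364, d = 0.497.
The smallest distance is between Sp1 and Sp2.

Sp1 and Sp2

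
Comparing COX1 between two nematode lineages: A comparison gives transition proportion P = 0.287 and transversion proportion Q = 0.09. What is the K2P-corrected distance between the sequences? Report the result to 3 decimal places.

0.595

Under the Kimura two-parameter model, d = −½ ln(1 − 2P − Q) − ¼ ln(1 − 2Q).
1 − 2P − Q = 0.336, giving −½ ln(0.336) = 0.545322.
1 − 2Q = 0.82, giving −¼ ln(0.82) = 0.049613.
d = 0.545322 + 0.049613 = 0.594935.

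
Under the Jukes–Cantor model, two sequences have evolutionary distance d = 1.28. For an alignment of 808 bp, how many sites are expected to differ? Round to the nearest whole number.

496

Invert JC69: p = (3/4)(1 − e^(−4d/3)) = 0.75 × (1 − e^(-1.706667)) = 0.75 × (1 − 0.181470) = 0.613898.
Expected differing sites = pL ≈ 0.613898 × 808 = 496.029584 ≈ 496.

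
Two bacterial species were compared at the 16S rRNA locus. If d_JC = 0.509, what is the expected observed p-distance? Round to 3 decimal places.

0.370

p = (3/4)(1 − e^(−4d/3)) = 0.75 × (1 − e^(-0.678667)) = 0.75 × (1 − 0.507293) = 0.369530.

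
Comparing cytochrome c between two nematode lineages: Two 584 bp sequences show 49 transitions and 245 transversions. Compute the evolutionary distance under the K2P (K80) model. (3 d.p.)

0.899

P = 49/584 ≈ 0.083904 and Q = 245/584 ≈ 0.419521.
Under the Kimura two-parameter model, d = −½ ln(1 − 2P − Q) − ¼ ln(1 − 2Q).
1 − 2P − Q = 0.412671, giving −½ ln(0.412671) = 0.442552.
1 − 2Q = 0.160958, giving −¼ ln(0.160958) = 0.456653.
d = 0.442552 + 0.456653 = 0.899205.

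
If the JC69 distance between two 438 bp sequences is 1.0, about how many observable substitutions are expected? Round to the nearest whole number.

Invert JC69: p = (3/4)(1 − e^(−4d/3)) = 0.75 × (1 − e^(-1.333333)) = 0.75 × (1 − 0.263597) = 0.552302.
Expected differing sites = pL ≈ 0.552302 × 438 = 241.908276 ≈ 242.

242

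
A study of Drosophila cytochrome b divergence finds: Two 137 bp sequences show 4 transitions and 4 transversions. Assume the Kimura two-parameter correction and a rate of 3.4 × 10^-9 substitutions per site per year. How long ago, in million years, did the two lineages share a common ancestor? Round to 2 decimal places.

8.95

P = 4/137 ≈ 0.029197 and Q = 4/137 ≈ 0.029197.
Under the Kimura two-parameter model, d = −½ ln(1 − 2P − Q) − ¼ ln(1 − 2Q).
1 − 2P − Q = 0.912409, giving −½ ln(0.912409) = 0.045833.
1 − 2Q = 0.941606, giving −¼ ln(0.941606) = 0.015042.
d = 0.045833 + 0.015042 = 0.060875.
Under a molecular clock d = 2μt, so t = d/(2μ) = 0.060875 / (2 × 3.4 × 10^-9) = 8.95 million years.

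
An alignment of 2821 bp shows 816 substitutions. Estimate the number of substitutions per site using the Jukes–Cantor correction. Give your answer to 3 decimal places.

0.365

p = 816/2821 ≈ 0.289259.
d = −(3/4) ln(1 − 4p/3) = −0.75 ln(1 − 0.385679) = −0.75 ln(0.614321)
  = −0.75 × (-0.487238) = 0.365429 substitutions/site.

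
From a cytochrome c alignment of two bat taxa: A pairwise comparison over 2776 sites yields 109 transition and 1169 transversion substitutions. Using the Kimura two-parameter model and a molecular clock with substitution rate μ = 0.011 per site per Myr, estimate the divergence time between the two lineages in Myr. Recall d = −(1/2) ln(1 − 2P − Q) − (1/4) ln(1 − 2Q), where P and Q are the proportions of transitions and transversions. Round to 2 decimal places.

P = 109/2776 ≈ 0.039265 and Q = 1169/2776 ≈ 0.42111.
Under the Kimura two-parameter model, d = −½ ln(1 − 2P − Q) − ¼ ln(1 − 2Q).
1 − 2P − Q = 0.50036, giving −½ ln(0.50036) = 0.346214.
1 − 2Q = 0.15778, giving −¼ ln(0.15778) = 0.461638.
d = 0.346214 + 0.461638 = 0.807852.
Under a molecular clock d = 2μt, so t = d/(2μ) = 0.807852 / (2 × 0.011) = 36.72 Myr.

36.72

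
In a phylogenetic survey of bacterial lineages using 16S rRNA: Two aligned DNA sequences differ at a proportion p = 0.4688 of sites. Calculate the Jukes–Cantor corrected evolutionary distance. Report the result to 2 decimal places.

d = −(3/4) ln(1 − 4p/3) = −0.75 ln(1 − 0.625067) = −0.75 ln(0.374933)
  = −0.75 × (-0.981008) = 0.735756 substitutions/site.

0.74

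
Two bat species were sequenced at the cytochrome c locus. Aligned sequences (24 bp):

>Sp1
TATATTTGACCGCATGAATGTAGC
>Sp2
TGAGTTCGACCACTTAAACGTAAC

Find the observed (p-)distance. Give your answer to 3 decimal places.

0.375

The sequences differ at 9 of 24 positions (sites 2, 3, 4, 7, 12, 14, 16, 19, 23).
p = 9/24 = 0.375.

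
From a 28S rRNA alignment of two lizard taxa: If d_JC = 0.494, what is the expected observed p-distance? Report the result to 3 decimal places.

p = (3/4)(1 − e^(−4d/3)) = 0.75 × (1 − e^(-0.658667)) = 0.75 × (1 − 0.517541) = 0.361844.

0.362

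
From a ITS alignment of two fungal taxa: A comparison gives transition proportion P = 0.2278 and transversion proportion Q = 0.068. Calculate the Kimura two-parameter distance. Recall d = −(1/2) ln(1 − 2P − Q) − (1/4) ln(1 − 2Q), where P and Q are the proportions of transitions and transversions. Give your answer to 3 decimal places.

Under the Kimura two-parameter model, d = −½ ln(1 − 2P − Q) − ¼ ln(1 − 2Q).
1 − 2P − Q = 0.4764, giving −½ ln(0.4764) = 0.370749.
1 − 2Q = 0.864, giving −¼ ln(0.864) = 0.036546.
d = 0.370749 + 0.036546 = 0.407295.

0.407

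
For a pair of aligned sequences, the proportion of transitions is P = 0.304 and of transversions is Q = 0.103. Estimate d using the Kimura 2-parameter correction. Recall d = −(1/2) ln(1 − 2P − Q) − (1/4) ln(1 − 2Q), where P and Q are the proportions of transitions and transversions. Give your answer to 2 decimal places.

0.68

Under the Kimura two-parameter model, d = −½ ln(1 − 2P − Q) − ¼ ln(1 − 2Q).
1 − 2P − Q = 0.289, giving −½ ln(0.289) = 0.620664.
1 − 2Q = 0.794, giving −¼ ln(0.794) = 0.057668.
d = 0.620664 + 0.057668 = 0.678332.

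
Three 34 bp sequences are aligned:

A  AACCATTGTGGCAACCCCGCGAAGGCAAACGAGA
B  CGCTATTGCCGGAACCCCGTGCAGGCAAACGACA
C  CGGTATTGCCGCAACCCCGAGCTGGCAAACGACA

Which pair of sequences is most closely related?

A–B: 9/34 differ, p = 0.265, d = 0.326.
A–C: 10/34 differ, p = 0.294, d = 0.373.
B–C: 4/34 differ, p = 0.118, d = 0.128.
The smallest distance is between B and C.

B and C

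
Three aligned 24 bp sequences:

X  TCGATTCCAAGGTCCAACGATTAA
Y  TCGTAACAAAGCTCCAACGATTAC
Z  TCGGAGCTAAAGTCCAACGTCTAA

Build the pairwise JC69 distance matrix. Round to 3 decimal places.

X–Y: 6/24 sites differ → p = 0.25, d = −0.75 ln(1 − 0.333333) = 0.304098 ≈ 0.304.
X–Z: 7/24 sites differ → p ≈ 0.291667, d = −0.75 ln(1 − 0.388889) = 0.369358 ≈ 0.369.
Y–Z: 8/24 sites differ → p ≈ 0.333333, d = −0.75 ln(1 − 0.444444) = 0.440839 ≈ 0.441.

d(X,Y) = 0.304, d(X,Z) = 0.369, d(Y,Z) = 0.441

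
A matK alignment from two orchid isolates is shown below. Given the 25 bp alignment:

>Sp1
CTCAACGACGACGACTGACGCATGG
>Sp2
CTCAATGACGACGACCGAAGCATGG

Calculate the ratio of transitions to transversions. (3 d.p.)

2.000

Transitions are A↔G and C↔T; transversions are all other mismatches.
Transitions: 2. Transversions: 1.
R = 2/1 = 2.000.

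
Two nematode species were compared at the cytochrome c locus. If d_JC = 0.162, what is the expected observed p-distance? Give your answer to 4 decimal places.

p = (3/4)(1 − e^(−4d/3)) = 0.75 × (1 − e^(-0.216)) = 0.75 × (1 − 0.805735) = 0.145699.

0.1457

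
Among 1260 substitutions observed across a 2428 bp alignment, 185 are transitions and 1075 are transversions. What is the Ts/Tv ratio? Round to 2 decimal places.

R = 185/1075 = 0.172093… ≈ 0.17 (to 2 d.p.).

0.17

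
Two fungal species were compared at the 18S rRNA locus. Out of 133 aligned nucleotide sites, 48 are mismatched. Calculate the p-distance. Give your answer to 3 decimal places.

p = 48/133 = 0.360902… ≈ 0.361 (to 3 d.p.).

0.361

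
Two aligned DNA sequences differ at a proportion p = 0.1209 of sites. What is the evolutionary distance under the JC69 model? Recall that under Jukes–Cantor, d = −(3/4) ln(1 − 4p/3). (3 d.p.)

0.132

d = −(3/4) ln(1 − 4p/3) = −0.75 ln(1 − 0.1612) = −0.75 ln(0.8388)
  = −0.75 × (-0.175783) = 0.131837 substitutions/site.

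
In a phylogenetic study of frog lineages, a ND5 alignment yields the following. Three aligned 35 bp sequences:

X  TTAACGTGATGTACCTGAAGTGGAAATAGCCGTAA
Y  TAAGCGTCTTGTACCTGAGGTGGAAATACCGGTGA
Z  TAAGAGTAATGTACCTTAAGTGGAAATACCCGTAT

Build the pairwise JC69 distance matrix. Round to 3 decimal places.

X–Y: 8/35 sites differ → p ≈ 0.228571, d = −0.75 ln(1 − 0.304761) = 0.272625 ≈ 0.273.
X–Z: 7/35 sites differ → p = 0.2, d = −0.75 ln(1 − 0.266667) = 0.232617 ≈ 0.233.
Y–Z: 8/35 sites differ → p ≈ 0.228571, d = −0.75 ln(1 − 0.304761) = 0.272625 ≈ 0.273.

d(X,Y) = 0.273, d(X,Z) = 0.233, d(Y,Z) = 0.273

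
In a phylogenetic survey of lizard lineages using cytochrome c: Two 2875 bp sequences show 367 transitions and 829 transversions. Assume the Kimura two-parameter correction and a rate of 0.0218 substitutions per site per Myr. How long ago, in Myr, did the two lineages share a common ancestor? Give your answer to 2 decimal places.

P = 367/2875 ≈ 0.127652 and Q = 829/2875 ≈ 0.288348.
Under the Kimura two-parameter model, d = −½ ln(1 − 2P − Q) − ¼ ln(1 − 2Q).
1 − 2P − Q = 0.456348, giving −½ ln(0.456348) = 0.392250.
1 − 2Q = 0.423304, giving −¼ ln(0.423304) = 0.214916.
d = 0.392250 + 0.214916 = 0.607166.
Under a molecular clock d = 2μt, so t = d/(2μ) = 0.607166 / (2 × 0.0218) = 13.93 Myr.

13.93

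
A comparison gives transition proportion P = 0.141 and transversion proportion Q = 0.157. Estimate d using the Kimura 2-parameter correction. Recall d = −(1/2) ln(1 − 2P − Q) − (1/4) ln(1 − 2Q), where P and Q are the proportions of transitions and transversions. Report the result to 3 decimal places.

0.383

Under the Kimura two-parameter model, d = −½ ln(1 − 2P − Q) − ¼ ln(1 − 2Q).
1 − 2P − Q = 0.561, giving −½ ln(0.561) = 0.289017.
1 − 2Q = 0.686, giving −¼ ln(0.686) = 0.094219.
d = 0.289017 + 0.094219 = 0.383236.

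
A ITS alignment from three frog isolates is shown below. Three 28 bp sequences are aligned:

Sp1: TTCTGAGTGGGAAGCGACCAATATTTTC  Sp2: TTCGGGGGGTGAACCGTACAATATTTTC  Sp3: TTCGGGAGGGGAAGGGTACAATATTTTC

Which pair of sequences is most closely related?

Sp1–Sp2: 7/28 differ, p = 0.250, d = 0.304.
Sp1–Sp3: 7/28 differ, p = 0.250, d = 0.304.
Sp2–Sp3: 4/28 differ, p = 0.143, d = 0.158.
The smallest distance is between Sp2 and Sp3.

Sp2 and Sp3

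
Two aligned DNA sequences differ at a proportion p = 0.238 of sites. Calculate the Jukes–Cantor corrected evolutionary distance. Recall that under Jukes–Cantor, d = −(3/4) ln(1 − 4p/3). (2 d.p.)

0.29

d = −(3/4) ln(1 − 4p/3) = −0.75 ln(1 − 0.317333) = −0.75 ln(0.682667)
  = −0.75 × (-0.381748) = 0.286311 substitutions/site.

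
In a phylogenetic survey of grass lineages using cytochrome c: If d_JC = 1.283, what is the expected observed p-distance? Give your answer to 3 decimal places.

p = (3/4)(1 − e^(−4d/3)) = 0.75 × (1 − e^(-1.710667)) = 0.75 × (1 − 0.180745) = 0.614441.

0.614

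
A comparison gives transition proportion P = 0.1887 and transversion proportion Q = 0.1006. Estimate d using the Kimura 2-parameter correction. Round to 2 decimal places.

0.38

Under the Kimura two-parameter model, d = −½ ln(1 − 2P − Q) − ¼ ln(1 − 2Q).
1 − 2P − Q = 0.522, giving −½ ln(0.522) = 0.325044.
1 − 2Q = 0.7988, giving −¼ ln(0.7988) = 0.056161.
d = 0.325044 + 0.056161 = 0.381205.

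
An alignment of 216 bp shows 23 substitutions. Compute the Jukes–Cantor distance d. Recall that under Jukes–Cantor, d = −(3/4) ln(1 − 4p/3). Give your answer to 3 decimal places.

p = 23/216 ≈ 0.106481.
d = −(3/4) ln(1 − 4p/3) = −0.75 ln(1 − 0.141975) = −0.75 ln(0.858025)
  = −0.75 × (-0.153122) = 0.114842 substitutions/site.

0.115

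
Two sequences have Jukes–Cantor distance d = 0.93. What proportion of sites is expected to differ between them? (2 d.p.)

0.53

p = (3/4)(1 − e^(−4d/3)) = 0.75 × (1 − e^(-1.24)) = 0.75 × (1 − 0.289384) = 0.532962.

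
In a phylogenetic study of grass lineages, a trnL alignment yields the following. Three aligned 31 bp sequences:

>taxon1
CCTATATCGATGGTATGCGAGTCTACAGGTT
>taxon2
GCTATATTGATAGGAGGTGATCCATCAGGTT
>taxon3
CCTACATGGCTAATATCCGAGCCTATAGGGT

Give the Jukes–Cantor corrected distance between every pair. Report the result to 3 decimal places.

d(taxon1,taxon2) = 0.422, d(taxon1,taxon3) = 0.367, d(taxon2,taxon3) = 0.691

taxon1–taxon2: 10/31 sites differ → p ≈ 0.322581, d = −0.75 ln(1 − 0.430108) = 0.421731 ≈ 0.422.
taxon1–taxon3: 9/31 sites differ → p ≈ 0.290323, d = −0.75 ln(1 − 0.387097) = 0.367161 ≈ 0.367.
taxon2–taxon3: 14/31 sites differ → p ≈ 0.451613, d = −0.75 ln(1 − 0.602151) = 0.691262 ≈ 0.691.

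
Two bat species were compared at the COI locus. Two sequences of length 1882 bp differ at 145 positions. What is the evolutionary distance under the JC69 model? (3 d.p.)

p = 145/1882 ≈ 0.077046.
d = −(3/4) ln(1 − 4p/3) = −0.75 ln(1 − 0.102728) = −0.75 ln(0.897272)
  = −0.75 × (-0.108396) = 0.081297 substitutions/site.

0.081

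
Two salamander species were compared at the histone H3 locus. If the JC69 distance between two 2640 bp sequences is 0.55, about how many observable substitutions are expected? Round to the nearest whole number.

Invert JC69: p = (3/4)(1 − e^(−4d/3)) = 0.75 × (1 − e^(-0.733333)) = 0.75 × (1 − 0.480305) = 0.389771.
Expected differing sites = pL ≈ 0.389771 × 2640 = 1028.99544 ≈ 1029.

1029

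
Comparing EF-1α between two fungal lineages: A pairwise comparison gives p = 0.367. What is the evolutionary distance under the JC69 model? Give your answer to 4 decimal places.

0.5040

d = −(3/4) ln(1 − 4p/3) = −0.75 ln(1 − 0.489333) = −0.75 ln(0.510667)
  = −0.75 × (-0.672038) = 0.504029 substitutions/site.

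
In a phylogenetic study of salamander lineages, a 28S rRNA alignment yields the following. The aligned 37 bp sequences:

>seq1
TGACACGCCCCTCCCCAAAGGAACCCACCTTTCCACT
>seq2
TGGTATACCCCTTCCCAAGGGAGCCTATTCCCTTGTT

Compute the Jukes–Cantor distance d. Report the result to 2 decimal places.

The sequences differ at 17 of 37 sites, so p = 17/37 ≈ 0.459459.
d = −(3/4) ln(1 − 4p/3) = −0.75 ln(1 − 0.612612) = −0.75 ln(0.387388)
  = −0.75 × (-0.948329) = 0.711247 substitutions/site.

0.71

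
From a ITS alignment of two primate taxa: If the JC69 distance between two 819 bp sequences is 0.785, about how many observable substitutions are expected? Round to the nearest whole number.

399

Invert JC69: p = (3/4)(1 − e^(−4d/3)) = 0.75 × (1 − e^(-1.046667)) = 0.75 × (1 − 0.351106) = 0.486671.
Expected differing sites = pL ≈ 0.486671 × 819 = 398.583549 ≈ 399.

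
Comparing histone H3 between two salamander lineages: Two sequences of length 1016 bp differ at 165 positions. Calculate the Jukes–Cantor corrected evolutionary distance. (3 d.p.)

p = 165/1016 ≈ 0.162402.
d = −(3/4) ln(1 − 4p/3) = −0.75 ln(1 − 0.216536) = −0.75 ln(0.783464)
  = −0.75 × (-0.244030) = 0.183023 substitutions/site.

0.183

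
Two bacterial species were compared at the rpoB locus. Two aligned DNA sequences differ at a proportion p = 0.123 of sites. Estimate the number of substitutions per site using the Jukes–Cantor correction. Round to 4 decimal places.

d = −(3/4) ln(1 − 4p/3) = −0.75 ln(1 − 0.164) = −0.75 ln(0.836)
  = −0.75 × (-0.179127) = 0.134345 substitutions/site.

0.1343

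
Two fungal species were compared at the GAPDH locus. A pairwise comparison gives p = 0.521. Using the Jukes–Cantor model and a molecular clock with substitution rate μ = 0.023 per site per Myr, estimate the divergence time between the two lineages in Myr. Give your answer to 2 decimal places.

d = −(3/4) ln(1 − 4p/3) = −0.75 ln(1 − 0.694667) = −0.75 ln(0.305333)
  = −0.75 × (-1.186352) = 0.889764 substitutions/site.
Under a molecular clock d = 2μt, so t = d/(2μ) = 0.889764 / (2 × 0.023) = 19.34 Myr.

19.34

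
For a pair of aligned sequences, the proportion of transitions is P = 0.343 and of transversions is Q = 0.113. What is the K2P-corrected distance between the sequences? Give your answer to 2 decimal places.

Under the Kimura two-parameter model, d = −½ ln(1 − 2P − Q) − ¼ ln(1 − 2Q).
1 − 2P − Q = 0.201, giving −½ ln(0.201) = 0.802225.
1 − 2Q = 0.774, giving −¼ ln(0.774) = 0.064046.
d = 0.802225 + 0.064046 = 0.866271.

0.87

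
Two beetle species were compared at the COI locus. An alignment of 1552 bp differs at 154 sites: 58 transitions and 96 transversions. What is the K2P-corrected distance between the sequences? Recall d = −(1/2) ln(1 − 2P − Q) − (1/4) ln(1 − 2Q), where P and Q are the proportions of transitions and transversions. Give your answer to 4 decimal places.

P = 58/1552 ≈ 0.037371 and Q = 96/1552 ≈ 0.061856.
Under the Kimura two-parameter model, d = −½ ln(1 − 2P − Q) − ¼ ln(1 − 2Q).
1 − 2P − Q = 0.863402, giving −½ ln(0.863402) = 0.073437.
1 − 2Q = 0.876288, giving −¼ ln(0.876288) = 0.033015.
d = 0.073437 + 0.033015 = 0.106452.

0.1065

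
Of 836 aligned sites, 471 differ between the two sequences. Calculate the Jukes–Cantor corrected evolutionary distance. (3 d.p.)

1.043

p = 471/836 ≈ 0.563397.
d = −(3/4) ln(1 − 4p/3) = −0.75 ln(1 − 0.751196) = −0.75 ln(0.248804)
  = −0.75 × (-1.391090) = 1.043318 substitutions/site.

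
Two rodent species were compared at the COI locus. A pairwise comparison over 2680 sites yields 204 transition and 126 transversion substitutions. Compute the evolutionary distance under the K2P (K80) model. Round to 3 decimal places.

0.136

P = 204/2680 ≈ 0.076119 and Q = 126/2680 ≈ 0.047015.
Under the Kimura two-parameter model, d = −½ ln(1 − 2P − Q) − ¼ ln(1 − 2Q).
1 − 2P − Q = 0.800747, giving −½ ln(0.800747) = 0.111105.
1 − 2Q = 0.90597, giving −¼ ln(0.90597) = 0.024687.
d = 0.111105 + 0.024687 = 0.135792.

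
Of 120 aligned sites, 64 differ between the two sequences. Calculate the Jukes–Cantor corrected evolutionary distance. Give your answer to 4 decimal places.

p = 64/120 ≈ 0.533333.
d = −(3/4) ln(1 − 4p/3) = −0.75 ln(1 − 0.711111) = −0.75 ln(0.288889)
  = −0.75 × (-1.241713) = 0.931285 substitutions/site.

0.9313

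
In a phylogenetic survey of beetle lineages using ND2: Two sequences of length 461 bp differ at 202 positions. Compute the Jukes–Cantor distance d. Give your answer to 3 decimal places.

p = 202/461 ≈ 0.438178.
d = −(3/4) ln(1 − 4p/3) = −0.75 ln(1 − 0.584237) = −0.75 ln(0.415763)
  = −0.75 × (-0.877640) = 0.658230 substitutions/site.

0.658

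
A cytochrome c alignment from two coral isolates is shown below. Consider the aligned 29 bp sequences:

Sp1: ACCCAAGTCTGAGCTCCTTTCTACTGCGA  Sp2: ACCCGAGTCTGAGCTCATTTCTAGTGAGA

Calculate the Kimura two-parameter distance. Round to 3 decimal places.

0.153

Of 29 sites, 1 differences are transitions and 3 are transversions, so P = 1/29 ≈ 0.034483 and Q = 3/29 ≈ 0.103448.
Under the Kimura two-parameter model, d = −½ ln(1 − 2P − Q) − ¼ ln(1 − 2Q).
1 − 2P − Q = 0.827586, giving −½ ln(0.827586) = 0.094621.
1 − 2Q = 0.793104, giving −¼ ln(0.793104) = 0.057950.
d = 0.094621 + 0.057950 = 0.152571.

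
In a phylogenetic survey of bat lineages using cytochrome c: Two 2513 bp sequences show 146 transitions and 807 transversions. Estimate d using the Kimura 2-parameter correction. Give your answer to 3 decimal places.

0.545

P = 146/2513 ≈ 0.058098 and Q = 807/2513 ≈ 0.32113.
Under the Kimura two-parameter model, d = −½ ln(1 − 2P − Q) − ¼ ln(1 − 2Q).
1 − 2P − Q = 0.562674, giving −½ ln(0.562674) = 0.287527.
1 − 2Q = 0.35774, giving −¼ ln(0.35774) = 0.256987.
d = 0.287527 + 0.256987 = 0.544514.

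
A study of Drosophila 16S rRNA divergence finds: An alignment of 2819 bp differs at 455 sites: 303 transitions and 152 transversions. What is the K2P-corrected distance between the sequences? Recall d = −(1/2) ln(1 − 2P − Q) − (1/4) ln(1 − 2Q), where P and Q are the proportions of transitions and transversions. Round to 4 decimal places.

0.1851

P = 303/2819 ≈ 0.107485 and Q = 152/2819 ≈ 0.05392.
Under the Kimura two-parameter model, d = −½ ln(1 − 2P − Q) − ¼ ln(1 − 2Q).
1 − 2P − Q = 0.73111, giving −½ ln(0.73111) = 0.156596.
1 − 2Q = 0.89216, giving −¼ ln(0.89216) = 0.028527.
d = 0.156596 + 0.028527 = 0.185123.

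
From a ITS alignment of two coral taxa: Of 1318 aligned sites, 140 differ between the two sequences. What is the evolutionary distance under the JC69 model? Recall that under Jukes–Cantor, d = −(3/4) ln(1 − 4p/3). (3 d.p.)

p = 140/1318 ≈ 0.106222.
d = −(3/4) ln(1 − 4p/3) = −0.75 ln(1 − 0.141629) = −0.75 ln(0.858371)
  = −0.75 × (-0.152719) = 0.114539 substitutions/site.

0.115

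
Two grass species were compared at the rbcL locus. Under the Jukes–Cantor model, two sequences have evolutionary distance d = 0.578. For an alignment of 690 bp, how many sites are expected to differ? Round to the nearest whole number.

Invert JC69: p = (3/4)(1 − e^(−4d/3)) = 0.75 × (1 − e^(-0.770667)) = 0.75 × (1 − 0.462704) = 0.402972.
Expected differing sites = pL ≈ 0.402972 × 690 = 278.05068 ≈ 278.

278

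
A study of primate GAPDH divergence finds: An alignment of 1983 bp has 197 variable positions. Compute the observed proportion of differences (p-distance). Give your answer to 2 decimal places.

0.10

p = 197/1983 = 0.099344… ≈ 0.10 (to 2 d.p.).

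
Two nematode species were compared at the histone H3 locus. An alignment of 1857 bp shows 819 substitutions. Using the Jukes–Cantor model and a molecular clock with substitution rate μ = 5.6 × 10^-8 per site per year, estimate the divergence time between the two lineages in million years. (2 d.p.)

5.94

p = 819/1857 ≈ 0.441034.
d = −(3/4) ln(1 − 4p/3) = −0.75 ln(1 − 0.588045) = −0.75 ln(0.411955)
  = −0.75 × (-0.886841) = 0.665131 substitutions/site.
Under a molecular clock d = 2μt, so t = d/(2μ) = 0.665131 / (2 × 5.6 × 10^-8) = 5.94 million years.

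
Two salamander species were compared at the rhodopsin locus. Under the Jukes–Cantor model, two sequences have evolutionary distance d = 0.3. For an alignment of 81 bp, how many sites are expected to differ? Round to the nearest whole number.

20

Invert JC69: p = (3/4)(1 − e^(−4d/3)) = 0.75 × (1 − e^(-0.4)) = 0.75 × (1 − 0.670320) = 0.247260.
Expected differing sites = pL ≈ 0.247260 × 81 = 20.02806 ≈ 20.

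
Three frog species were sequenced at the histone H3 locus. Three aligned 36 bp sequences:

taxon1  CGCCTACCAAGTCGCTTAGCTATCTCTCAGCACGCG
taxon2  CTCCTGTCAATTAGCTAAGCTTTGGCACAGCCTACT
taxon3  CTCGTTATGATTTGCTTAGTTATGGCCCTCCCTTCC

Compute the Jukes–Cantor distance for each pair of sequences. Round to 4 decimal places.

d(taxon1,taxon2) = 0.5482, d(taxon1,taxon3) = 0.8240, d(taxon2,taxon3) = 0.5482

taxon1–taxon2: 14/36 sites differ → p ≈ 0.388889, d = −0.75 ln(1 − 0.518519) = 0.548166 ≈ 0.5482.
taxon1–taxon3: 18/36 sites differ → p = 0.5, d = −0.75 ln(1 − 0.666667) = 0.823960 ≈ 0.8240.
taxon2–taxon3: 14/36 sites differ → p ≈ 0.388889, d = −0.75 ln(1 − 0.518519) = 0.548166 ≈ 0.5482.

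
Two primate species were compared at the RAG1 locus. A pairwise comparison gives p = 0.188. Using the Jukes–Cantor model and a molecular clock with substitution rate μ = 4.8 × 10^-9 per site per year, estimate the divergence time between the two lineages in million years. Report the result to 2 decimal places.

22.54

d = −(3/4) ln(1 − 4p/3) = −0.75 ln(1 − 0.250667) = −0.75 ln(0.749333)
  = −0.75 × (-0.288572) = 0.216429 substitutions/site.
Under a molecular clock d = 2μt, so t = d/(2μ) = 0.216429 / (2 × 4.8 × 10^-9) = 22.54 million years.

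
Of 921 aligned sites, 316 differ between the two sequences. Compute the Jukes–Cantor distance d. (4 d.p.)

p = 316/921 ≈ 0.343105.
d = −(3/4) ln(1 − 4p/3) = −0.75 ln(1 − 0.457473) = −0.75 ln(0.542527)
  = −0.75 × (-0.611517) = 0.458638 substitutions/site.

0.4586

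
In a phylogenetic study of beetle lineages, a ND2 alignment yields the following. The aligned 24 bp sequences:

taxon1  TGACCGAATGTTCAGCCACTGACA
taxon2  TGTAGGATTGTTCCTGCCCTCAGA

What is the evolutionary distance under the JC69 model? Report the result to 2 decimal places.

0.61

The sequences differ at 10 of 24 sites (3, 4, 5, 8, 14, 15, 16, 18, 21, 23), so p = 10/24 ≈ 0.416667.
d = −(3/4) ln(1 − 4p/3) = −0.75 ln(1 − 0.555556) = −0.75 ln(0.444444)
  = −0.75 × (-0.810931) = 0.608198 substitutions/site.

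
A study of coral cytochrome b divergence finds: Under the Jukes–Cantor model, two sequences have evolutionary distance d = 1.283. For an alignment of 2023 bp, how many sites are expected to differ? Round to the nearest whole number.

Invert JC69: p = (3/4)(1 − e^(−4d/3)) = 0.75 × (1 − e^(-1.710667)) = 0.75 × (1 − 0.180745) = 0.614441.
Expected differing sites = pL ≈ 0.614441 × 2023 = 1243.014143 ≈ 1243.

1243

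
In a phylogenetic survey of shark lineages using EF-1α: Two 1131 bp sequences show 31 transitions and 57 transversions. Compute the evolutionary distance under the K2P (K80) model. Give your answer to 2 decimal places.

0.08

P = 31/1131 ≈ 0.027409 and Q = 57/1131 ≈ 0.050398.
Under the Kimura two-parameter model, d = −½ ln(1 − 2P − Q) − ¼ ln(1 − 2Q).
1 − 2P − Q = 0.894784, giving −½ ln(0.894784) = 0.055586.
1 − 2Q = 0.899204, giving −¼ ln(0.899204) = 0.026561.
d = 0.055586 + 0.026561 = 0.082147.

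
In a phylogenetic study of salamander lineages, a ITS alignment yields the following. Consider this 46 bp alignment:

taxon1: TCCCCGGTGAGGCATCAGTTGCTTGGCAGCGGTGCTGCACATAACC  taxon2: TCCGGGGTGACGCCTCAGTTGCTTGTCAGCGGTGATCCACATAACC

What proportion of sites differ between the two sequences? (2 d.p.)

0.15

The sequences differ at 7 of 46 positions (sites 4, 5, 11, 14, 26, 35, 37).
p = 7/46 = 0.152173… ≈ 0.15 (to 2 d.p.).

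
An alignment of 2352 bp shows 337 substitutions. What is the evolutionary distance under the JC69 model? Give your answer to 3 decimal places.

0.159

p = 337/2352 ≈ 0.143282.
d = −(3/4) ln(1 − 4p/3) = −0.75 ln(1 − 0.191043) = −0.75 ln(0.808957)
  = −0.75 × (-0.212010) = 0.159008 substitutions/site.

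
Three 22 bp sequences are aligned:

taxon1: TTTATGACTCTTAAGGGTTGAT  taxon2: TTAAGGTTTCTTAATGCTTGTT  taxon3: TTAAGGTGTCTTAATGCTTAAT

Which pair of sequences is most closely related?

taxon1–taxon2: 7/22 differ, p = 0.318, d = 0.414.
taxon1–taxon3: 7/22 differ, p = 0.318, d = 0.414.
taxon2–taxon3: 3/22 differ, p = 0.136, d = 0.151.
The smallest distance is between taxon2 and taxon3.

taxon2 and taxon3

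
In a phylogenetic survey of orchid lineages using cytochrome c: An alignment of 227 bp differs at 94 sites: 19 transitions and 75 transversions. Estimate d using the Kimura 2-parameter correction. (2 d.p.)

P = 19/227 ≈ 0.0837 and Q = 75/227 ≈ 0.330396.
Under the Kimura two-parameter model, d = −½ ln(1 − 2P − Q) − ¼ ln(1 − 2Q).
1 − 2P − Q = 0.502204, giving −½ ln(0.502204) = 0.344374.
1 − 2Q = 0.339208, giving −¼ ln(0.339208) = 0.270285.
d = 0.344374 + 0.270285 = 0.614659.

0.61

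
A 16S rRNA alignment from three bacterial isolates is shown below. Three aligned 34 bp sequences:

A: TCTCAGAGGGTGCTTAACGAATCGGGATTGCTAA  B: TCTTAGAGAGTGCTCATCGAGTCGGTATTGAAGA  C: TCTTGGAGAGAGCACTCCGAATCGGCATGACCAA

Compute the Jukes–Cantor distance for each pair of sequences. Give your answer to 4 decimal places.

d(A,B) = 0.3265, d(A,C) = 0.4770, d(B,C) = 0.4770

A–B: 9/34 sites differ → p ≈ 0.264706, d = −0.75 ln(1 − 0.352941) = 0.326488 ≈ 0.3265.
A–C: 12/34 sites differ → p ≈ 0.352941, d = −0.75 ln(1 − 0.470588) = 0.476991 ≈ 0.4770.
B–C: 12/34 sites differ → p ≈ 0.352941, d = −0.75 ln(1 − 0.470588) = 0.476991 ≈ 0.4770.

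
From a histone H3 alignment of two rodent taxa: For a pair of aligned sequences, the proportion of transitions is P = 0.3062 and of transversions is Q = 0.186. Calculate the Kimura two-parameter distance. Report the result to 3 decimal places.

0.917

Under the Kimura two-parameter model, d = −½ ln(1 − 2P − Q) − ¼ ln(1 − 2Q).
1 − 2P − Q = 0.2016, giving −½ ln(0.2016) = 0.800735.
1 − 2Q = 0.628, giving −¼ ln(0.628) = 0.116304.
d = 0.800735 + 0.116304 = 0.917039.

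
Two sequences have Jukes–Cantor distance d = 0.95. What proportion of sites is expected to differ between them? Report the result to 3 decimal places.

0.539

p = (3/4)(1 − e^(−4d/3)) = 0.75 × (1 − e^(-1.266667)) = 0.75 × (1 − 0.281769) = 0.538673.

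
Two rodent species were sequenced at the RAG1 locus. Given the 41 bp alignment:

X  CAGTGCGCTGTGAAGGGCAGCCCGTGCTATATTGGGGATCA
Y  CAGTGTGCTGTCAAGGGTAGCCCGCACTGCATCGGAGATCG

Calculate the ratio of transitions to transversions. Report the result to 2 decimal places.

Transitions are A↔G and C↔T; transversions are all other mismatches.
Transitions: 9. Transversions: 1.
R = 9/1 = 9.00.

9.00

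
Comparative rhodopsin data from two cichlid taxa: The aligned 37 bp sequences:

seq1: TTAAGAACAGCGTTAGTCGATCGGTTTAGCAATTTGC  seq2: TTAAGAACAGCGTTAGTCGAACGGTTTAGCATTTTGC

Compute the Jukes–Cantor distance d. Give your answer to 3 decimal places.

0.056

The sequences differ at 2 of 37 sites (21, 32), so p = 2/37 ≈ 0.054054.
d = −(3/4) ln(1 − 4p/3) = −0.75 ln(1 − 0.072072) = −0.75 ln(0.927928)
  = −0.75 × (-0.074801) = 0.056101 substitutions/site.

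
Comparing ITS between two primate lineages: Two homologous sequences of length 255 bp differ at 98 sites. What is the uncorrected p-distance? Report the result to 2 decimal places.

0.38

p = 98/255 = 0.384313… ≈ 0.38 (to 2 d.p.).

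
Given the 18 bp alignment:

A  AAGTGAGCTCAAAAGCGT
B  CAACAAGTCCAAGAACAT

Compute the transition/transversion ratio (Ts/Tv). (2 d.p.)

Transitions are A↔G and C↔T; transversions are all other mismatches.
Transitions: 8. Transversions: 1.
R = 8/1 = 8.00.

8.00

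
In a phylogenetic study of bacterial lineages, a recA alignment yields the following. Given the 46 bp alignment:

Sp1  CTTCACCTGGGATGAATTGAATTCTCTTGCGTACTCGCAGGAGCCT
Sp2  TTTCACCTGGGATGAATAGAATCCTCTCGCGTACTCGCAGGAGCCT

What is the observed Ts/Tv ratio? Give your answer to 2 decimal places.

3.00

Transitions are A↔G and C↔T; transversions are all other mismatches.
Transitions: 3. Transversions: 1.
R = 3/1 = 3.00.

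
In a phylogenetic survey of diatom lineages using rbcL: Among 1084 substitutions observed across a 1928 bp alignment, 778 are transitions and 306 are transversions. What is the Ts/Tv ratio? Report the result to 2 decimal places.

2.54

R = 778/306 = 2.542483… ≈ 2.54 (to 2 d.p.).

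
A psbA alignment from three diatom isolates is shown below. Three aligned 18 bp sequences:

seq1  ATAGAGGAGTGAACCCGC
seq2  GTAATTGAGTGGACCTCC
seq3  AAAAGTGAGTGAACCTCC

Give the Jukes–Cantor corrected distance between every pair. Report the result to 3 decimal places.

d(seq1,seq2) = 0.548, d(seq1,seq3) = 0.441, d(seq2,seq3) = 0.264

seq1–seq2: 7/18 sites differ → p ≈ 0.388889, d = −0.75 ln(1 − 0.518519) = 0.548166 ≈ 0.548.
seq1–seq3: 6/18 sites differ → p ≈ 0.333333, d = −0.75 ln(1 − 0.444444) = 0.440839 ≈ 0.441.
seq2–seq3: 4/18 sites differ → p ≈ 0.222222, d = −0.75 ln(1 − 0.296296) = 0.263548 ≈ 0.264.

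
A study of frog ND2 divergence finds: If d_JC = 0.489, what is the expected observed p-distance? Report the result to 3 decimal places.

0.359

p = (3/4)(1 − e^(−4d/3)) = 0.75 × (1 − e^(-0.652)) = 0.75 × (1 − 0.521003) = 0.359248.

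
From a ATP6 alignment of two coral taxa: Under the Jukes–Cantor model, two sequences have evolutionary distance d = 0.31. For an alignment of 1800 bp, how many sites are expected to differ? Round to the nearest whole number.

457

Invert JC69: p = (3/4)(1 − e^(−4d/3)) = 0.75 × (1 − e^(-0.413333)) = 0.75 × (1 − 0.661442) = 0.253919.
Expected differing sites = pL ≈ 0.253919 × 1800 = 457.0542 ≈ 457.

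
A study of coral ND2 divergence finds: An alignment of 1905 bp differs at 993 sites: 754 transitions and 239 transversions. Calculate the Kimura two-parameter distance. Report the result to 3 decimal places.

P = 754/1905 ≈ 0.395801 and Q = 239/1905 ≈ 0.125459.
Under the Kimura two-parameter model, d = −½ ln(1 − 2P − Q) − ¼ ln(1 − 2Q).
1 − 2P − Q = 0.082939, giving −½ ln(0.082939) = 1.244825.
1 − 2Q = 0.749082, giving −¼ ln(0.749082) = 0.072227.
d = 1.244825 + 0.072227 = 1.317052.

1.317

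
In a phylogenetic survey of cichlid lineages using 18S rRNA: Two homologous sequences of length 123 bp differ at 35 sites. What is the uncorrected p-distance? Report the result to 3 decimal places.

0.285

p = 35/123 = 0.284552… ≈ 0.285 (to 3 d.p.).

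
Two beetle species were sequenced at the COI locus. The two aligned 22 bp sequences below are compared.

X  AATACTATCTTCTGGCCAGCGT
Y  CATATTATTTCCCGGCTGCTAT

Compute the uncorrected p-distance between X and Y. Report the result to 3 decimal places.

The sequences differ at 10 of 22 positions (sites 1, 5, 9, 11, 13, 17, 18, 19, 20, 21).
p = 10/22 = 0.454545… ≈ 0.455 (to 3 d.p.).

0.455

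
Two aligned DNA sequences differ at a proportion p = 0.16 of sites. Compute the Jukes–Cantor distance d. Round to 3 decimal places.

0.180

d = −(3/4) ln(1 − 4p/3) = −0.75 ln(1 − 0.213333) = −0.75 ln(0.786667)
  = −0.75 × (-0.239950) = 0.179963 substitutions/site.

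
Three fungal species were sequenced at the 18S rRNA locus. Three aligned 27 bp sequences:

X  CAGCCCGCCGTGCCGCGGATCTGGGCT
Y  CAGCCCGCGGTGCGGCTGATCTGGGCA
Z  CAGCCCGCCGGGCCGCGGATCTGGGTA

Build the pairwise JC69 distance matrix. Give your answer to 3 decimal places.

d(X,Y) = 0.165, d(X,Z) = 0.120, d(Y,Z) = 0.213

X–Y: 4/27 sites differ → p ≈ 0.148148, d = −0.75 ln(1 − 0.197531) = 0.165047 ≈ 0.165.
X–Z: 3/27 sites differ → p ≈ 0.111111, d = −0.75 ln(1 − 0.148148) = 0.120257 ≈ 0.120.
Y–Z: 5/27 sites differ → p ≈ 0.185185, d = −0.75 ln(1 − 0.246913) = 0.212681 ≈ 0.213.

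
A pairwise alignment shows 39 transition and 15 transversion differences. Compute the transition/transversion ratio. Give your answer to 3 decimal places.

R = 39/15 = 2.600.

2.600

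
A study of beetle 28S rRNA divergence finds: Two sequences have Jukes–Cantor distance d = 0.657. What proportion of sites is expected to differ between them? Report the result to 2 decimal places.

0.44

p = (3/4)(1 − e^(−4d/3)) = 0.75 × (1 − e^(-0.876)) = 0.75 × (1 − 0.416445) = 0.437666.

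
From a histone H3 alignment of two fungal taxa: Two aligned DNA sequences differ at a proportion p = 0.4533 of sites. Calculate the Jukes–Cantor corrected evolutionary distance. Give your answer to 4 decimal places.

d = −(3/4) ln(1 − 4p/3) = −0.75 ln(1 − 0.6044) = −0.75 ln(0.3956)
  = −0.75 × (-0.927352) = 0.695514 substitutions/site.

0.6955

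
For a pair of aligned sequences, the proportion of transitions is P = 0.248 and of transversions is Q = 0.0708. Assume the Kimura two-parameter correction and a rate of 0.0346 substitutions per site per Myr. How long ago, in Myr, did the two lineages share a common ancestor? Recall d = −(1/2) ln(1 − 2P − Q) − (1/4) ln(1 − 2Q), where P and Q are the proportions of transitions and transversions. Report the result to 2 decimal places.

6.60

Under the Kimura two-parameter model, d = −½ ln(1 − 2P − Q) − ¼ ln(1 − 2Q).
1 − 2P − Q = 0.4332, giving −½ ln(0.4332) = 0.418278.
1 − 2Q = 0.8584, giving −¼ ln(0.8584) = 0.038171.
d = 0.418278 + 0.038171 = 0.456449.
Under a molecular clock d = 2μt, so t = d/(2μ) = 0.456449 / (2 × 0.0346) = 6.60 Myr.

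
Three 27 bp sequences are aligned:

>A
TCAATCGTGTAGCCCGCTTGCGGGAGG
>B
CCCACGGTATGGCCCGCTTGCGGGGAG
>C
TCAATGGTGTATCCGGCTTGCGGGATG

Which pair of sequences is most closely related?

A and C

A–B: 8/27 differ, p = 0.296, d = 0.377.
A–C: 4/27 differ, p = 0.148, d = 0.165.
B–C: 9/27 differ, p = 0.333, d = 0.441.
The smallest distance is between A and C.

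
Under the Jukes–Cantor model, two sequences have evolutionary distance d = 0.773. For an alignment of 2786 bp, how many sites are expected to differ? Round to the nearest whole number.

1344

Invert JC69: p = (3/4)(1 − e^(−4d/3)) = 0.75 × (1 − e^(-1.030667)) = 0.75 × (1 − 0.356769) = 0.482423.
Expected differing sites = pL ≈ 0.482423 × 2786 = 1344.030478 ≈ 1344.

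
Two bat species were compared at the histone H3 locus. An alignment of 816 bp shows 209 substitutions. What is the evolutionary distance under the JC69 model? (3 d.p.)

0.313

p = 209/816 ≈ 0.256127.
d = −(3/4) ln(1 − 4p/3) = −0.75 ln(1 − 0.341503) = −0.75 ln(0.658497)
  = −0.75 × (-0.417795) = 0.313346 substitutions/site.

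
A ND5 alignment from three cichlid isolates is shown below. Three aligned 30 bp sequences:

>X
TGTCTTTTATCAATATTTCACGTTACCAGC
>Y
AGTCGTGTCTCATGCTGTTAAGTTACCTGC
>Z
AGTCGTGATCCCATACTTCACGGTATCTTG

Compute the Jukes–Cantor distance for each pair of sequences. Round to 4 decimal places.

d(X,Y) = 0.5034, d(X,Z) = 0.6467, d(Y,Z) = 0.8240

X–Y: 11/30 sites differ → p ≈ 0.366667, d = −0.75 ln(1 − 0.488889) = 0.503376 ≈ 0.5034.
X–Z: 13/30 sites differ → p ≈ 0.433333, d = −0.75 ln(1 − 0.577777) = 0.646666 ≈ 0.6467.
Y–Z: 15/30 sites differ → p = 0.5, d = −0.75 ln(1 − 0.666667) = 0.823960 ≈ 0.8240.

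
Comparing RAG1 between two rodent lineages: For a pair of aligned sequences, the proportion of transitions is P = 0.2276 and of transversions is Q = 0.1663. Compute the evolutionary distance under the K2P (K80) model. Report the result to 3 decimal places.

0.587

Under the Kimura two-parameter model, d = −½ ln(1 − 2P − Q) − ¼ ln(1 − 2Q).
1 − 2P − Q = 0.3785, giving −½ ln(0.3785) = 0.485770.
1 − 2Q = 0.6674, giving −¼ ln(0.6674) = 0.101091.
d = 0.485770 + 0.101091 = 0.586861.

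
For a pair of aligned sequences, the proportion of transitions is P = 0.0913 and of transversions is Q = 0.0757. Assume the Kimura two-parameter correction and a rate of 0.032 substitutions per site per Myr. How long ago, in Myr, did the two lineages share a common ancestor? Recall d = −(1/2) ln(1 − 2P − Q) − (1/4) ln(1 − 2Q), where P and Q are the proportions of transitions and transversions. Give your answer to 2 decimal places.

Under the Kimura two-parameter model, d = −½ ln(1 − 2P − Q) − ¼ ln(1 − 2Q).
1 − 2P − Q = 0.7417, giving −½ ln(0.7417) = 0.149405.
1 − 2Q = 0.8486, giving −¼ ln(0.8486) = 0.041042.
d = 0.149405 + 0.041042 = 0.190447.
Under a molecular clock d = 2μt, so t = d/(2μ) = 0.190447 / (2 × 0.032) = 2.98 Myr.

2.98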